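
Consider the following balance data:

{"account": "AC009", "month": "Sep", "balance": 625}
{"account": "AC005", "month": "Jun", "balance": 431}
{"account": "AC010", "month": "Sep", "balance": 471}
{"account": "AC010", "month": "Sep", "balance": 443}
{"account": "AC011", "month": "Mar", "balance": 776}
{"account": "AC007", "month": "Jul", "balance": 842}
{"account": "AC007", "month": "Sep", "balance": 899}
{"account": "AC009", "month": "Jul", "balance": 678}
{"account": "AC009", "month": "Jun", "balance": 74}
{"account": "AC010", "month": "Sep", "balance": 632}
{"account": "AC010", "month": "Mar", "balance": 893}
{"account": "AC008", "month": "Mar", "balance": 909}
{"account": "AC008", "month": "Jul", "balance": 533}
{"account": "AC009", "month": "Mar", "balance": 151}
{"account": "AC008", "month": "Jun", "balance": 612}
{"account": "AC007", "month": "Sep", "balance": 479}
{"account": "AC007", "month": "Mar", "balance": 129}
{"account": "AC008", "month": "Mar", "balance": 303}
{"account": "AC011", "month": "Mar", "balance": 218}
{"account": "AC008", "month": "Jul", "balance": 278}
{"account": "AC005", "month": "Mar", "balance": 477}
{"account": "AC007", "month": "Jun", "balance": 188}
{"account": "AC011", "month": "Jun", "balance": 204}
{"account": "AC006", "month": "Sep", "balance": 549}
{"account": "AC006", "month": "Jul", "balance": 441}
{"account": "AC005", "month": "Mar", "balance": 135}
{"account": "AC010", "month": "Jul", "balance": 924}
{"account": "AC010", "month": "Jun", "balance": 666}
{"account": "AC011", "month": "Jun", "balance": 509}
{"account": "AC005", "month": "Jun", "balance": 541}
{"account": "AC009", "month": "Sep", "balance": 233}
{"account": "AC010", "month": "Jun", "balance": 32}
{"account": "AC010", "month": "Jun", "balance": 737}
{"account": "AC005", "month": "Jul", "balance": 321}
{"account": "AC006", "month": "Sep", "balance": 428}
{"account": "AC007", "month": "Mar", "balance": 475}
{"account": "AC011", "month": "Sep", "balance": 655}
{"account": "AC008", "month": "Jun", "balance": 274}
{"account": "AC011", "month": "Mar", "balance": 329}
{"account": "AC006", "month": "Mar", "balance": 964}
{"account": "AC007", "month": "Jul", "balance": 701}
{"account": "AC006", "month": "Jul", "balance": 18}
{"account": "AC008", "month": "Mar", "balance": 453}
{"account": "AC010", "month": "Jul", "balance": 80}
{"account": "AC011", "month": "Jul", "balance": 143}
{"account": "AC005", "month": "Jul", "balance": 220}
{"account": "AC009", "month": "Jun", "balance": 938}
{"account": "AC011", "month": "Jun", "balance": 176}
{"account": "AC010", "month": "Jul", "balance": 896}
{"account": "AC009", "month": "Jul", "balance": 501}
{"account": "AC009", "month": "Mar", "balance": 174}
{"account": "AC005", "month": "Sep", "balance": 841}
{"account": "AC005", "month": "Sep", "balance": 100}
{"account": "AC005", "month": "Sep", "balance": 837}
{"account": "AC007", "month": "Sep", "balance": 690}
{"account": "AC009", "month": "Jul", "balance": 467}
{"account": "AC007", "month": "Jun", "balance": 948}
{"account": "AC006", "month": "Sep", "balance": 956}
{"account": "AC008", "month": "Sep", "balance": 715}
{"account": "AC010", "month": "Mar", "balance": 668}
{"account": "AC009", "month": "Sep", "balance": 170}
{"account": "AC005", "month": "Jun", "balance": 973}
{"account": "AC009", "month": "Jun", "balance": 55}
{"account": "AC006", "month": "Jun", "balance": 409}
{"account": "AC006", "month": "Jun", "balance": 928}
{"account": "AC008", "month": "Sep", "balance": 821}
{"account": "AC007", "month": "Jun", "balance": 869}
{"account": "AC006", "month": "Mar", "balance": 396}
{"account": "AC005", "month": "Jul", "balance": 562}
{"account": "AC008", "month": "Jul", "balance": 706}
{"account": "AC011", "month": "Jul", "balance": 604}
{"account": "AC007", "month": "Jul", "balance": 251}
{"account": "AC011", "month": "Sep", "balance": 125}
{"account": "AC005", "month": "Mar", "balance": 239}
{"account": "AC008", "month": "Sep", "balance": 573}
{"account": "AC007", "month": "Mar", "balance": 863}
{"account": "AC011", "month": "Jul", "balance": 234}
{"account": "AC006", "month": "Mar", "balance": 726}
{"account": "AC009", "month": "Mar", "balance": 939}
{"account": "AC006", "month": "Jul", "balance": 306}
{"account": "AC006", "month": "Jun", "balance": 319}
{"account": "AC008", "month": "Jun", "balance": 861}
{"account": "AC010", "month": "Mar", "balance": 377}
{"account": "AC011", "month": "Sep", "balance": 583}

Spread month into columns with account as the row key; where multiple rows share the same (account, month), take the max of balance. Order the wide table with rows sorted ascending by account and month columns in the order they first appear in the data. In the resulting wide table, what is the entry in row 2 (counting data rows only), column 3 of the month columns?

With rows sorted ascending by account, row 2 is account=AC006. month columns in first-appearance order: Sep, Jun, Mar, Jul; column 3 is Mar.
Long rows with account=AC006, month=Mar: max(964, 396, 726) = 964.

964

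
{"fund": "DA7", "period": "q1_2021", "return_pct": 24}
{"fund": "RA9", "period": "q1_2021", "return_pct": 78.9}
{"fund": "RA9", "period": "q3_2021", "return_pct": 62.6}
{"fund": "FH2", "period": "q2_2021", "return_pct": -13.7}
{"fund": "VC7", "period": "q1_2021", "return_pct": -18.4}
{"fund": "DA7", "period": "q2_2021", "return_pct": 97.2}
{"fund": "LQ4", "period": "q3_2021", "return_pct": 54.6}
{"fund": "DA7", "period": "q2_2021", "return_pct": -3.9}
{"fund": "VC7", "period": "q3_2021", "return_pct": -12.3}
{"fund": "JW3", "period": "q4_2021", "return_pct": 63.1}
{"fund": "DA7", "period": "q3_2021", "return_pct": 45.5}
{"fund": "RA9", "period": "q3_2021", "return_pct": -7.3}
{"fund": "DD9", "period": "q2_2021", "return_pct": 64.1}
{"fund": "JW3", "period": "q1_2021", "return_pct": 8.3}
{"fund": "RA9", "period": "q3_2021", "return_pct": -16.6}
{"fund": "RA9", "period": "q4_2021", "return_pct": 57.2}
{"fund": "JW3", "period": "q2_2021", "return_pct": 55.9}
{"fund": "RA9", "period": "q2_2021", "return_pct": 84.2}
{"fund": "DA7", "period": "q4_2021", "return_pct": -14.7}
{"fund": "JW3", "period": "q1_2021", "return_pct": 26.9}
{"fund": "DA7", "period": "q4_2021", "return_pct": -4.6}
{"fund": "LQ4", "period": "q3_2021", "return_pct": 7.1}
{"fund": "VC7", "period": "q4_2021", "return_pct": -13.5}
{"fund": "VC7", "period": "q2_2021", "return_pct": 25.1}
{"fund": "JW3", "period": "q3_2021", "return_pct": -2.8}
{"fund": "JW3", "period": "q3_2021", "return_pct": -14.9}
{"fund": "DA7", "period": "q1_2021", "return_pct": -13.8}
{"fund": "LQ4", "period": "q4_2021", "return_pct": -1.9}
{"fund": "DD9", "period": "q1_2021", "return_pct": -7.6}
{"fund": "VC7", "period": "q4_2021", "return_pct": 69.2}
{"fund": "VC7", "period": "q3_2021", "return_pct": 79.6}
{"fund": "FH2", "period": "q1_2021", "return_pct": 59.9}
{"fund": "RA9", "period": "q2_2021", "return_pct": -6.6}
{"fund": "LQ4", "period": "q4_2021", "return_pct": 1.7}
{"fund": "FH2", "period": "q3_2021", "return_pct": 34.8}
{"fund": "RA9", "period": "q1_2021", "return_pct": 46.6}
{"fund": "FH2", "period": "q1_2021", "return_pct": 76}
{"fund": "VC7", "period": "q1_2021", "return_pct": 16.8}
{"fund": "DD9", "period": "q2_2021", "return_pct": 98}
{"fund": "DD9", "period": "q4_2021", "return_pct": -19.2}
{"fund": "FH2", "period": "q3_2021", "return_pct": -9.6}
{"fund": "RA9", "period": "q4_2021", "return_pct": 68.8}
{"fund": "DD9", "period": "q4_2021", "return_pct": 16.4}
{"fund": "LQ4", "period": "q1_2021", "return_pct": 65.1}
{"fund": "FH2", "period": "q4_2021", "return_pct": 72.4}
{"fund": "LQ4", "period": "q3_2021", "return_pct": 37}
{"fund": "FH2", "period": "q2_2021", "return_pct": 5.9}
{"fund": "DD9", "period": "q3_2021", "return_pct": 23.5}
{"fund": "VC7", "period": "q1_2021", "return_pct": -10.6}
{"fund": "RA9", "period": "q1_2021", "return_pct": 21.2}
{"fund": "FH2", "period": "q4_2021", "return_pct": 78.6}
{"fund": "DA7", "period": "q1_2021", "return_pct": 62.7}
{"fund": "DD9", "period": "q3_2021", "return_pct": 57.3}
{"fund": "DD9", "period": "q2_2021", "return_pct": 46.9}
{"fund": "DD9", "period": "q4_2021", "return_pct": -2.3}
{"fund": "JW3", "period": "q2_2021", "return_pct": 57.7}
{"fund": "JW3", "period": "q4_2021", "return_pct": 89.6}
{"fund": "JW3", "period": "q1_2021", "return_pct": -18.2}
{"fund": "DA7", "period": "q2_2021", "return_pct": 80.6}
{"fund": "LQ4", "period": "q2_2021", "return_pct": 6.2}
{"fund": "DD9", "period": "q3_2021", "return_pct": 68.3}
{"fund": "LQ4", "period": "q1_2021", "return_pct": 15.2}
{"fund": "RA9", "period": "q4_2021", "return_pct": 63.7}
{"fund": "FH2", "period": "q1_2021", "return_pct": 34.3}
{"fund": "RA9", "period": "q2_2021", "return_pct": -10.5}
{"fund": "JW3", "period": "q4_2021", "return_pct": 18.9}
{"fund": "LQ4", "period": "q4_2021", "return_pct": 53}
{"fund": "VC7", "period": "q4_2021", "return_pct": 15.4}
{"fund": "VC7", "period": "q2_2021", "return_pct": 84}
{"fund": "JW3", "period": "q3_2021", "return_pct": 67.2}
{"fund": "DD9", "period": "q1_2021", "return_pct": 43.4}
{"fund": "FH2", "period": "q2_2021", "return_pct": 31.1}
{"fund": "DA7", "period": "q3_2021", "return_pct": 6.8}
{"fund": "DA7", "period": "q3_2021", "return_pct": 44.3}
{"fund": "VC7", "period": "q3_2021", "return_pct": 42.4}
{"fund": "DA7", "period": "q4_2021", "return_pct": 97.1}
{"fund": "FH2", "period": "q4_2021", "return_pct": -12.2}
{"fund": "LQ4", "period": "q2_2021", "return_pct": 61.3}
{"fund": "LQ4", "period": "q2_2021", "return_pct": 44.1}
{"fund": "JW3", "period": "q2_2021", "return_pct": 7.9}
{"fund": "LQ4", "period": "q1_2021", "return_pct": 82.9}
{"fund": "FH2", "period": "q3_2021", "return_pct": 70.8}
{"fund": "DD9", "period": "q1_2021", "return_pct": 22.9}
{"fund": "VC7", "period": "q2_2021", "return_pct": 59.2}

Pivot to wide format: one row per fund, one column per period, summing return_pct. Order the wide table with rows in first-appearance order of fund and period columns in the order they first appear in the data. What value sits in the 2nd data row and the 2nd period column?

With rows in first-appearance order of fund, row 2 is fund=RA9. period columns in first-appearance order: q1_2021, q3_2021, q2_2021, q4_2021; column 2 is q3_2021.
Long rows with fund=RA9, period=q3_2021: 62.6 + -7.3 + -16.6 = 38.7.

38.7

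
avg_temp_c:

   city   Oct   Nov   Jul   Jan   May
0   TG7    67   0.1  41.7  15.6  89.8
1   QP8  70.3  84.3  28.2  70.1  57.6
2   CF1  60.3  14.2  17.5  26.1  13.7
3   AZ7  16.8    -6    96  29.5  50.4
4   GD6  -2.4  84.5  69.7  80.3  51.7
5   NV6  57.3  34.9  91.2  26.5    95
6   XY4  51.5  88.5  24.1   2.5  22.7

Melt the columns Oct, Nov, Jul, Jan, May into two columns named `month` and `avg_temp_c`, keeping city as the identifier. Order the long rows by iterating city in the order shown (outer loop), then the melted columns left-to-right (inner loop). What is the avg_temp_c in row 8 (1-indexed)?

28.2

35 rows total (7 × 5). Row 8: index ⌊(8-1)/5⌋ = 1 into city → QP8; (8-1) mod 5 = 2 into the melted columns → Jul.
So row 8 is (QP8, Jul, 28.2); avg_temp_c = 28.2.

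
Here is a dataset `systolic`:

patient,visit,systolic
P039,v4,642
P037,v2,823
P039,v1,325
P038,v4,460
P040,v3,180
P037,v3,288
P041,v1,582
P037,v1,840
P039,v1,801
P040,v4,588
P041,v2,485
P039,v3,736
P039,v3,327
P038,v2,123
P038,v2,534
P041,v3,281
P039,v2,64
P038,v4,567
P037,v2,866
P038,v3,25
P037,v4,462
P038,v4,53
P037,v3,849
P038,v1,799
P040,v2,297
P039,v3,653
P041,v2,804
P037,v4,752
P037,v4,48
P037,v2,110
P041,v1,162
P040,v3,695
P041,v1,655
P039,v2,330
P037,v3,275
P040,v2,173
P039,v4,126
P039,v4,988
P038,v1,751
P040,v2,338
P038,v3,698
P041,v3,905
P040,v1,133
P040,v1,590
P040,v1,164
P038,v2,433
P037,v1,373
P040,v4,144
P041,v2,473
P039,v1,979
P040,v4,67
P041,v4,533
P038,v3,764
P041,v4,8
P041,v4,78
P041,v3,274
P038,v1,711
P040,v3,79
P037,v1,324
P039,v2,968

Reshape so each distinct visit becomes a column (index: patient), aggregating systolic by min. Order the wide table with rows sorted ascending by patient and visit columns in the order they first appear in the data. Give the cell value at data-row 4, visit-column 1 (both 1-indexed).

With rows sorted ascending by patient, row 4 is patient=P040. visit columns in first-appearance order: v4, v2, v1, v3; column 1 is v4.
Long rows with patient=P040, visit=v4: min(588, 144, 67) = 67.

67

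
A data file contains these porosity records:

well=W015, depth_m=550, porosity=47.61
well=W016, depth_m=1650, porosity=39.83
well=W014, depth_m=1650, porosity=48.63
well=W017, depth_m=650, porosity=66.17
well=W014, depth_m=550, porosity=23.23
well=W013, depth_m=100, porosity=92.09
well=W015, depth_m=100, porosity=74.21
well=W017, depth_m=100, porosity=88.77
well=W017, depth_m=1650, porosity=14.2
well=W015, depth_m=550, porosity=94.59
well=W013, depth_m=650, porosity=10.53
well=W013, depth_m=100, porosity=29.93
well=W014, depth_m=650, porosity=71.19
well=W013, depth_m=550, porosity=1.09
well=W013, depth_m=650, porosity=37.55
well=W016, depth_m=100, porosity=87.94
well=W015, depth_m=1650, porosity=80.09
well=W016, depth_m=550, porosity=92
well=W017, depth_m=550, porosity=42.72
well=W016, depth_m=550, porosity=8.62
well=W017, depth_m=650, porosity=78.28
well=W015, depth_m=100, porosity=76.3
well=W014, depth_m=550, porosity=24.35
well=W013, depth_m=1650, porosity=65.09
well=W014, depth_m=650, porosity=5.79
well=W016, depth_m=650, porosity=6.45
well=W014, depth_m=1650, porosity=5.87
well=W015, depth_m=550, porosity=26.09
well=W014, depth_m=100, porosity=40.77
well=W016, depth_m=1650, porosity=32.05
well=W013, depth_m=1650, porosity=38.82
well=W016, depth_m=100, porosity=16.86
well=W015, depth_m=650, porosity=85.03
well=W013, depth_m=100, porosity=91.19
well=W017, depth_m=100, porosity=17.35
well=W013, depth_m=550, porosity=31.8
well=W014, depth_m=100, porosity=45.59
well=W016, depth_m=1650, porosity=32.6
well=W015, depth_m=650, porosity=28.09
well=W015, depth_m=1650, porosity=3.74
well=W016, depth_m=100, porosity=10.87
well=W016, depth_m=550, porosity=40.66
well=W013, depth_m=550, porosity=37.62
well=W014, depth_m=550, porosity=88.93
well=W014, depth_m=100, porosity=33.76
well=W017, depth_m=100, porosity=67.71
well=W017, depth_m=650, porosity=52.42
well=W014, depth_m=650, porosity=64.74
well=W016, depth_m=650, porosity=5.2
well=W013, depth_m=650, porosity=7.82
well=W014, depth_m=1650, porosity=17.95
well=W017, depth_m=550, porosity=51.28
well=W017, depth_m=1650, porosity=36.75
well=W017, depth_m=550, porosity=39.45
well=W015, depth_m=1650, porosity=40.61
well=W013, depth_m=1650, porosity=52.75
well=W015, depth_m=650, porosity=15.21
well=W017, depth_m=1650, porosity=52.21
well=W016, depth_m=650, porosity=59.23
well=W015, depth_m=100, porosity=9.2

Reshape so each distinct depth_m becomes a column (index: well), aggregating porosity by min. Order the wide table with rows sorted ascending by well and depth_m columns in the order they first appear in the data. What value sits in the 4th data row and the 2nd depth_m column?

32.05

With rows sorted ascending by well, row 4 is well=W016. depth_m columns in first-appearance order: 550, 1650, 650, 100; column 2 is 1650.
Long rows with well=W016, depth_m=1650: min(39.83, 32.05, 32.6) = 32.05.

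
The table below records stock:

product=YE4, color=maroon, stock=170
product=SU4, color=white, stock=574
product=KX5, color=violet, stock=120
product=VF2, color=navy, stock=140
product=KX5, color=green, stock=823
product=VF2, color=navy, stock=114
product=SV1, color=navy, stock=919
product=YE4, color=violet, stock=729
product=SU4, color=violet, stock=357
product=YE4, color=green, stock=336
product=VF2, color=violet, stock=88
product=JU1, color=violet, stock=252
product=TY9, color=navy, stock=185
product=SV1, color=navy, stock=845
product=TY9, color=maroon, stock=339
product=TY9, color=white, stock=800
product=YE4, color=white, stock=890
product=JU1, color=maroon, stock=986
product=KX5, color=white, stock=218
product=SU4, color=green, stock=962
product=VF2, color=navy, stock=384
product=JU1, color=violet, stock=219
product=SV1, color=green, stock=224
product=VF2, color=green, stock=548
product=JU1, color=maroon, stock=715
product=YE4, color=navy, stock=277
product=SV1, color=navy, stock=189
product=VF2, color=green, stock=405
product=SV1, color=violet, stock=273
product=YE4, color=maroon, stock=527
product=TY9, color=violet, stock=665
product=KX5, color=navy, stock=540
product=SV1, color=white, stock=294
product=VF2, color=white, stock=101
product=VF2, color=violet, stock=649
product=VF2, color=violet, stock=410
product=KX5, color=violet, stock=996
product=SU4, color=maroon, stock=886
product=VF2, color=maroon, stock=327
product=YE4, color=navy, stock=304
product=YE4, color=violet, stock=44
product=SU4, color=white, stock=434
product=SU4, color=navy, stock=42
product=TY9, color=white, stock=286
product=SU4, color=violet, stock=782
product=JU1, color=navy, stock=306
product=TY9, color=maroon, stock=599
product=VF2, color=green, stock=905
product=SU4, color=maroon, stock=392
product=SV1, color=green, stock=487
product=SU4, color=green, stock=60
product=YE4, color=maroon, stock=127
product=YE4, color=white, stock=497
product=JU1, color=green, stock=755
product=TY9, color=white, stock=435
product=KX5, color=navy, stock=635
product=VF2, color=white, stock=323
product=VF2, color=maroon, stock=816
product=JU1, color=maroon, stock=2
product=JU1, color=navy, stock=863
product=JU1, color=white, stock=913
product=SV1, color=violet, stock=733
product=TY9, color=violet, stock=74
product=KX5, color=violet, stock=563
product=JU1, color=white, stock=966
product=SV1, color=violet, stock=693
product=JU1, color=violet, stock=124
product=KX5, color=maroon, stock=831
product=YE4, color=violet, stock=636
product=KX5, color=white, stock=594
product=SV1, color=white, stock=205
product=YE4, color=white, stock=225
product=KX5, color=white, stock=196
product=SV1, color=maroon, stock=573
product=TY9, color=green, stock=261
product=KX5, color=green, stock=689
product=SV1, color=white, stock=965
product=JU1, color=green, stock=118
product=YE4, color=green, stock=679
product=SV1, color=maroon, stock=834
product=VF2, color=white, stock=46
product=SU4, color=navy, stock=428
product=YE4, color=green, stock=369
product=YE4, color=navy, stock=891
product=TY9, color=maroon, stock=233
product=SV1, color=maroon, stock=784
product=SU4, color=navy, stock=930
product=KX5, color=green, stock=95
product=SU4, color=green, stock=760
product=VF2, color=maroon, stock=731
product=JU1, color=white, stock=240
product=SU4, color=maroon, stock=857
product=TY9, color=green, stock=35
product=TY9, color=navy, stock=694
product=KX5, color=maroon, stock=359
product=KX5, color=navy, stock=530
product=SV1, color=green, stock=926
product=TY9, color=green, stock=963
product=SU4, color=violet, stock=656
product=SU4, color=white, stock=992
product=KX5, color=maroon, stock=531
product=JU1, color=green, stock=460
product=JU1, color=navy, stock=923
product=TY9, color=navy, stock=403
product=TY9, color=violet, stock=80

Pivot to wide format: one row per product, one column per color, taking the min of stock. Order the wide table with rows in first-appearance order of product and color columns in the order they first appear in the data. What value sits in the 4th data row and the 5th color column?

405

With rows in first-appearance order of product, row 4 is product=VF2. color columns in first-appearance order: maroon, white, violet, navy, green; column 5 is green.
Long rows with product=VF2, color=green: min(548, 405, 905) = 405.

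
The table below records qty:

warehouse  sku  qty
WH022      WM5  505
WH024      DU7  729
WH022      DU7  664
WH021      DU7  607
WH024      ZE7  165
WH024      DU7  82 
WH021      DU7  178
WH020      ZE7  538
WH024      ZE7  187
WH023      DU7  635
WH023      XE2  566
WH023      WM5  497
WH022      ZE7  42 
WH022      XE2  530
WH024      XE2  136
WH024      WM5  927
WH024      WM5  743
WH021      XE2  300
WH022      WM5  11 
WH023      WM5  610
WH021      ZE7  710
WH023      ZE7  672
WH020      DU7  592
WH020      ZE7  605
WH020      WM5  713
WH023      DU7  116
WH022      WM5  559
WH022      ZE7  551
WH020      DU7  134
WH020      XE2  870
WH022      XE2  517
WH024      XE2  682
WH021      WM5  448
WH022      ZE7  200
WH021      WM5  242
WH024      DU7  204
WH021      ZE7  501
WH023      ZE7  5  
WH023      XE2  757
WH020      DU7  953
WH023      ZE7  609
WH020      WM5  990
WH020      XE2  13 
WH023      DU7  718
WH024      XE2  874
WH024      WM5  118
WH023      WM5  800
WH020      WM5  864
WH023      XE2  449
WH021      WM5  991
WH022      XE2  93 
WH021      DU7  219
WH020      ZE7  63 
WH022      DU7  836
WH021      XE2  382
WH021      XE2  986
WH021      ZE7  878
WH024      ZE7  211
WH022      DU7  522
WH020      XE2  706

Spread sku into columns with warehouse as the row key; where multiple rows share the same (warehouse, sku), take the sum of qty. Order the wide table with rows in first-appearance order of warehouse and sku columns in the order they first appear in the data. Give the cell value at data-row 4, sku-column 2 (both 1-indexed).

1679

With rows in first-appearance order of warehouse, row 4 is warehouse=WH020. sku columns in first-appearance order: WM5, DU7, ZE7, XE2; column 2 is DU7.
Long rows with warehouse=WH020, sku=DU7: 592 + 134 + 953 = 1679.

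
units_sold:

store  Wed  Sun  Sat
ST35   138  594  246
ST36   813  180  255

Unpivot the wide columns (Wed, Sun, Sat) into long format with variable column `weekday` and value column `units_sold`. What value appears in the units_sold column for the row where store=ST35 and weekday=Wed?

Unpivoting turns each (store, wide-column) pair into one long row.
The wide cell at row ST35, column Wed holds 138, so the long row (ST35, Wed) has units_sold=138.

138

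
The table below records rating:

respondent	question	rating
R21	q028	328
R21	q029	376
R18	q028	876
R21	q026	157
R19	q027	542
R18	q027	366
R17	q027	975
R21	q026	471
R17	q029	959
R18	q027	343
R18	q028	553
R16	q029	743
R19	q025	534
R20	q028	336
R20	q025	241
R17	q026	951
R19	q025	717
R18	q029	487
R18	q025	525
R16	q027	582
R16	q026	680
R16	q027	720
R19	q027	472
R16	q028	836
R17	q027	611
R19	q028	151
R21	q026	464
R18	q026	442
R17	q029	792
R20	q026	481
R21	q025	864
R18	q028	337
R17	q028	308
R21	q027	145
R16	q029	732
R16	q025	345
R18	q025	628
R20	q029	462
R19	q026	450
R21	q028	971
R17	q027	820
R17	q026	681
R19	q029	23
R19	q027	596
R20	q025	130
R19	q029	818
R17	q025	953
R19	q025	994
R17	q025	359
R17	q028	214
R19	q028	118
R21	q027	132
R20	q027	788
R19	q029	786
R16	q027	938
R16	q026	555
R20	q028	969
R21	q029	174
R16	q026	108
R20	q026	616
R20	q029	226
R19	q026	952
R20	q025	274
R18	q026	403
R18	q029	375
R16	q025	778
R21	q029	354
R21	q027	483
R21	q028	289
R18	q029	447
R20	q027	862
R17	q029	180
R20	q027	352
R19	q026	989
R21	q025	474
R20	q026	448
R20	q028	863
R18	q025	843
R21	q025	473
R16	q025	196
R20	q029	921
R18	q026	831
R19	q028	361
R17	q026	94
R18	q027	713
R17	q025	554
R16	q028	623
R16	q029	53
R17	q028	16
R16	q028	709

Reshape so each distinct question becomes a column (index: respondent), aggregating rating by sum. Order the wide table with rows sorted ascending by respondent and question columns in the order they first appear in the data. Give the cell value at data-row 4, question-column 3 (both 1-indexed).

With rows sorted ascending by respondent, row 4 is respondent=R19. question columns in first-appearance order: q028, q029, q026, q027, q025; column 3 is q026.
Long rows with respondent=R19, question=q026: 450 + 952 + 989 = 2391.

2391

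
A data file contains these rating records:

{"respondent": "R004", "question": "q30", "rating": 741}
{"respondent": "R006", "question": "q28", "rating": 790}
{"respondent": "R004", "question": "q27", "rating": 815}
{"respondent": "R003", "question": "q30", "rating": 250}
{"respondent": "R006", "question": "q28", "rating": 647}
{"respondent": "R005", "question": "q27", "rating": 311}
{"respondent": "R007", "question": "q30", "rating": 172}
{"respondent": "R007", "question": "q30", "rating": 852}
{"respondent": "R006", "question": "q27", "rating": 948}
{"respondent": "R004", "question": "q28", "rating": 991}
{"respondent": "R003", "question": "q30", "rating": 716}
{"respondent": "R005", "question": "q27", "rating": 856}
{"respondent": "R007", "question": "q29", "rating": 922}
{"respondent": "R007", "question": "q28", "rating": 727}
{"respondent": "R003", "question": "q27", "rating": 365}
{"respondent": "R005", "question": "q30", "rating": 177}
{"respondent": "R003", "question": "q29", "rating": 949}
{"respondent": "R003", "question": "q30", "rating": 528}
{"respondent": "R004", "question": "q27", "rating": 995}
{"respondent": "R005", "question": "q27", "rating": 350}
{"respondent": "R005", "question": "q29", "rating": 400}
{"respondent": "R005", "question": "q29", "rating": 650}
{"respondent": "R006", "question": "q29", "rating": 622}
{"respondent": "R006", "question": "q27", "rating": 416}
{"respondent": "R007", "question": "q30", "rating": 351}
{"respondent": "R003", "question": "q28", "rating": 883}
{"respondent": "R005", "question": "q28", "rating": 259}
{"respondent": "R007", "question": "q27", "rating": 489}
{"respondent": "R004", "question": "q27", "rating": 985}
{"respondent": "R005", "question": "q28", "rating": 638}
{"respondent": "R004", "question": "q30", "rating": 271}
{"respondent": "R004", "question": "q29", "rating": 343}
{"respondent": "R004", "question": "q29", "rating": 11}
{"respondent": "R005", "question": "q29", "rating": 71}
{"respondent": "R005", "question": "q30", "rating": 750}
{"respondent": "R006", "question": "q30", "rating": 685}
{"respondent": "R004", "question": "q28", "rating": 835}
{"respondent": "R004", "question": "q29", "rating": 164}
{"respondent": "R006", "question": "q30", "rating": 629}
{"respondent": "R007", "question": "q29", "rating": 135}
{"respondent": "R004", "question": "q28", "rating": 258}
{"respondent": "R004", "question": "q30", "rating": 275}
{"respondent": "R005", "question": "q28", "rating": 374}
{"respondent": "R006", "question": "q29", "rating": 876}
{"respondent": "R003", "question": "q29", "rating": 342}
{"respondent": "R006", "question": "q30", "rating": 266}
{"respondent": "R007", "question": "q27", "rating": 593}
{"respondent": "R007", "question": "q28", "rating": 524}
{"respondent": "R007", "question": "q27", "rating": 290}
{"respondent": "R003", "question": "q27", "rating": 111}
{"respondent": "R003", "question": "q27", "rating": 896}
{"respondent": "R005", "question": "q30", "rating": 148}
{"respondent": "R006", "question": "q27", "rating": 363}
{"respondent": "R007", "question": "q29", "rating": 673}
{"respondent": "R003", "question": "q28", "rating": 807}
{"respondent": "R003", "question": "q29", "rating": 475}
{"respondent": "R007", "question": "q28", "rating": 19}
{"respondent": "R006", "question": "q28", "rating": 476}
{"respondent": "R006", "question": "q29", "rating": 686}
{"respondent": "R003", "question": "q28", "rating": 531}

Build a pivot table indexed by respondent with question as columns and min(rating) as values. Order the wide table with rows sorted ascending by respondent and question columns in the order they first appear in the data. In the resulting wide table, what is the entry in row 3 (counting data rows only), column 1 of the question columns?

148

With rows sorted ascending by respondent, row 3 is respondent=R005. question columns in first-appearance order: q30, q28, q27, q29; column 1 is q30.
Long rows with respondent=R005, question=q30: min(177, 750, 148) = 148.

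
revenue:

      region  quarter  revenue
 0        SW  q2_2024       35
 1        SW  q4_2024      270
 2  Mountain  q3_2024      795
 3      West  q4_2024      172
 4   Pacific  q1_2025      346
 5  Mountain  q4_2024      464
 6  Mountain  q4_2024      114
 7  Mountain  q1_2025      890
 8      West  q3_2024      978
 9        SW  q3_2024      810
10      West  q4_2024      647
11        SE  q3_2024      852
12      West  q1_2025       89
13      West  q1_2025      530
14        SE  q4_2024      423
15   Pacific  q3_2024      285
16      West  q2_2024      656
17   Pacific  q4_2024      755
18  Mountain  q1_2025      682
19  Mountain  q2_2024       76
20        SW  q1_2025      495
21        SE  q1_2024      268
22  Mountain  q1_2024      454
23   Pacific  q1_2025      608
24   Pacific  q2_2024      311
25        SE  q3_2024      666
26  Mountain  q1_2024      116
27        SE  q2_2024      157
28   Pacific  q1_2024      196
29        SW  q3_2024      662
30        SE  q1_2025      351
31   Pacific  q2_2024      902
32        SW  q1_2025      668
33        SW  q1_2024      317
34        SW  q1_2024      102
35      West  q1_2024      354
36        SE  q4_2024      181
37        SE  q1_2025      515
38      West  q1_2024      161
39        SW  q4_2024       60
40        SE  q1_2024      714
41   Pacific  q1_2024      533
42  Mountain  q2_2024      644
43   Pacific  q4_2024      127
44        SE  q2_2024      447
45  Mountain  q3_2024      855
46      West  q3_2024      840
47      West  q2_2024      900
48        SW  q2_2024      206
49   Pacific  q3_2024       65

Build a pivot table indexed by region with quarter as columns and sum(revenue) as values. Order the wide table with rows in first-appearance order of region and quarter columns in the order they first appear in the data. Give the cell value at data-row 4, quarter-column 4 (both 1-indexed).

954

With rows in first-appearance order of region, row 4 is region=Pacific. quarter columns in first-appearance order: q2_2024, q4_2024, q3_2024, q1_2025, q1_2024; column 4 is q1_2025.
Long rows with region=Pacific, quarter=q1_2025: 346 + 608 = 954.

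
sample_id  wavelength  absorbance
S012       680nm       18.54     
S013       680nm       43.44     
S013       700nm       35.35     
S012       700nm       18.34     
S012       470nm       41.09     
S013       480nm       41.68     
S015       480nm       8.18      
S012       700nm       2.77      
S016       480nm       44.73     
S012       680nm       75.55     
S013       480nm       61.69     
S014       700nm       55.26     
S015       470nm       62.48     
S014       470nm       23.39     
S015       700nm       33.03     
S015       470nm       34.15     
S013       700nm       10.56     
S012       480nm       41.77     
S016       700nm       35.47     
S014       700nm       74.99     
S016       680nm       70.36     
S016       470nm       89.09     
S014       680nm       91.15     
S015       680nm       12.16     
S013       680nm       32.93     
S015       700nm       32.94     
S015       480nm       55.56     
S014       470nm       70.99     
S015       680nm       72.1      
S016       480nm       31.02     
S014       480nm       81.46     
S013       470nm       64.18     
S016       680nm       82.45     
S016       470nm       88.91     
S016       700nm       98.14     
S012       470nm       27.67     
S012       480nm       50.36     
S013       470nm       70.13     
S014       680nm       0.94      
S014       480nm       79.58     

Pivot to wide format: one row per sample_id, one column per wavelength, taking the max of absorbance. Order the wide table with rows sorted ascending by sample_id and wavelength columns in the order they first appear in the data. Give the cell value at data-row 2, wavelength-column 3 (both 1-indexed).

With rows sorted ascending by sample_id, row 2 is sample_id=S013. wavelength columns in first-appearance order: 680nm, 700nm, 470nm, 480nm; column 3 is 470nm.
Long rows with sample_id=S013, wavelength=470nm: max(64.18, 70.13) = 70.13.

70.13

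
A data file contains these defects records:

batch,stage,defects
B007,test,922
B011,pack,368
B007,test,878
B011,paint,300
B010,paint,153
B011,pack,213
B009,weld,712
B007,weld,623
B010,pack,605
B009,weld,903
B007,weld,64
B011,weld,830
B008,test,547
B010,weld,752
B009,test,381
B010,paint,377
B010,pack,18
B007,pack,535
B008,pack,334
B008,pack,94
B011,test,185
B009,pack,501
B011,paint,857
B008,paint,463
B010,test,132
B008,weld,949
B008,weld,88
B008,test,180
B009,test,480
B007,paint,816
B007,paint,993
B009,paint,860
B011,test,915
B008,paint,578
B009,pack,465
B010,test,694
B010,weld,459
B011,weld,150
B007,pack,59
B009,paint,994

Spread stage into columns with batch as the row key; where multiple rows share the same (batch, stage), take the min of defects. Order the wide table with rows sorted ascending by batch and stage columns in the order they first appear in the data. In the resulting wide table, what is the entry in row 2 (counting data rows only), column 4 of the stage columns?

With rows sorted ascending by batch, row 2 is batch=B008. stage columns in first-appearance order: test, pack, paint, weld; column 4 is weld.
Long rows with batch=B008, stage=weld: min(949, 88) = 88.

88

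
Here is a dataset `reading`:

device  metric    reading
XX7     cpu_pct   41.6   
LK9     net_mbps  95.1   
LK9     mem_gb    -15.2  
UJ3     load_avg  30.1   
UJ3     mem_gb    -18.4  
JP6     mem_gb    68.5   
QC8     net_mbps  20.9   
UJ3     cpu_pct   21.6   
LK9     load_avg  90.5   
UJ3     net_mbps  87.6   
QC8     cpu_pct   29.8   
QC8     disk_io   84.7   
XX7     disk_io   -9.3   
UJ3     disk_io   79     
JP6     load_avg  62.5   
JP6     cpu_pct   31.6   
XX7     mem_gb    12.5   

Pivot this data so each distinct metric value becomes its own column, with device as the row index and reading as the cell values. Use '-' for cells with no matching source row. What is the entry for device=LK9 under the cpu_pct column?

-

No long-format row has device=LK9 and metric=cpu_pct, so the cell is -.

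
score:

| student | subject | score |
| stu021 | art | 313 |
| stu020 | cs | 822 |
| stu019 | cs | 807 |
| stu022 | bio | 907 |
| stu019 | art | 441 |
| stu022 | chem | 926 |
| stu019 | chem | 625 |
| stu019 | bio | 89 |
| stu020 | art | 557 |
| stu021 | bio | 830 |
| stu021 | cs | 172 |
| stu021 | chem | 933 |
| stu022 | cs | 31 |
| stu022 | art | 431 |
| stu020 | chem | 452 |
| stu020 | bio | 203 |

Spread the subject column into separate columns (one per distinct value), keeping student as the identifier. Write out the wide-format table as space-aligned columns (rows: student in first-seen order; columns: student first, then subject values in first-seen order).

student  art  cs   bio  chem
stu021   313  172  830  933 
stu020   557  822  203  452 
stu019   441  807  89   625 
stu022   431  31   907  926 

Columns: student plus the 4 distinct subject values (art, cs, bio, chem).
For example, row stu021 column art takes score=313 from the long row (stu021, art).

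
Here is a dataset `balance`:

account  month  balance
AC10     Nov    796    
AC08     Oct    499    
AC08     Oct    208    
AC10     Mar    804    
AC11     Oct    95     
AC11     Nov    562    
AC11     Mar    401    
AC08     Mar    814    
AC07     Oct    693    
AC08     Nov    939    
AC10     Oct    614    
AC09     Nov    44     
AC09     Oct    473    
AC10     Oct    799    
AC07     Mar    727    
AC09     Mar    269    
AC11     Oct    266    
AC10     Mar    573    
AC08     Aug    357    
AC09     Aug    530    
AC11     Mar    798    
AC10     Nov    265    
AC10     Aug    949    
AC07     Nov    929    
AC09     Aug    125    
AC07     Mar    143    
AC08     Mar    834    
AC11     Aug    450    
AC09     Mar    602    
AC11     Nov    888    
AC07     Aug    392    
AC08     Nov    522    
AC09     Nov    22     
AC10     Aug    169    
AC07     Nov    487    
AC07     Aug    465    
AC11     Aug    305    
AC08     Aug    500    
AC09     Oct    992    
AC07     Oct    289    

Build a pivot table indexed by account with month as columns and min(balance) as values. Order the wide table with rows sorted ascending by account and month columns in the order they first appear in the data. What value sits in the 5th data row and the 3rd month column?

401

With rows sorted ascending by account, row 5 is account=AC11. month columns in first-appearance order: Nov, Oct, Mar, Aug; column 3 is Mar.
Long rows with account=AC11, month=Mar: min(401, 798) = 401.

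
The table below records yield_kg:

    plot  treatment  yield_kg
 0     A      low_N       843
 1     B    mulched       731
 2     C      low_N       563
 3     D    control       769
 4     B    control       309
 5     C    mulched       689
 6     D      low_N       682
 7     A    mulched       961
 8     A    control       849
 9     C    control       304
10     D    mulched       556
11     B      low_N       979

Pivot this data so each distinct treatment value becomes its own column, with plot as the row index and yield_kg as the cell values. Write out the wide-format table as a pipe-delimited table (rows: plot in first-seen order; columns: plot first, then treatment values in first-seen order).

Columns: plot plus the 3 distinct treatment values (low_N, mulched, control).
For example, row A column low_N takes yield_kg=843 from the long row (A, low_N).

| plot | low_N | mulched | control |
| A | 843 | 961 | 849 |
| B | 979 | 731 | 309 |
| C | 563 | 689 | 304 |
| D | 682 | 556 | 769 |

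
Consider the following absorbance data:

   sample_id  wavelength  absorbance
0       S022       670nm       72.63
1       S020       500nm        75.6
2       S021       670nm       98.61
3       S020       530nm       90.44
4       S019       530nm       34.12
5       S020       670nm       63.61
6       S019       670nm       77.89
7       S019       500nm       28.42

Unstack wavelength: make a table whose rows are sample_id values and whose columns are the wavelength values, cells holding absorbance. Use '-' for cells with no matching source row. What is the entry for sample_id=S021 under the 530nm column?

-

No long-format row has sample_id=S021 and wavelength=530nm, so the cell is -.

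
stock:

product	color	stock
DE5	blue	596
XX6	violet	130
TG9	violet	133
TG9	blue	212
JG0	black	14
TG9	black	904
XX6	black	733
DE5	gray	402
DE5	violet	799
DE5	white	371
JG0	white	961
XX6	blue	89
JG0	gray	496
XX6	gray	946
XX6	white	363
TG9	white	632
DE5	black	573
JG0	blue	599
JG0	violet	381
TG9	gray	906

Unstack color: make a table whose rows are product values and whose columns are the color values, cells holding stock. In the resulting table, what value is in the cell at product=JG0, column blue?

Wide layout: rows indexed by product, columns are the 5 distinct color values (blue, violet, black, gray, white).
Cell (product=JG0, color=blue) draws from the long row where product=JG0 and color=blue, which has stock=599.

599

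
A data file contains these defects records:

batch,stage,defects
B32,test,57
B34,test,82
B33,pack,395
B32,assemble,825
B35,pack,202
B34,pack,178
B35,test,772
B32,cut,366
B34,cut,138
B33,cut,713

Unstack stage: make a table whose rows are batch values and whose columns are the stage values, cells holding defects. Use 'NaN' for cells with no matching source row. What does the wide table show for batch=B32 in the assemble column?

The long row with batch=B32, stage=assemble has defects=825.

825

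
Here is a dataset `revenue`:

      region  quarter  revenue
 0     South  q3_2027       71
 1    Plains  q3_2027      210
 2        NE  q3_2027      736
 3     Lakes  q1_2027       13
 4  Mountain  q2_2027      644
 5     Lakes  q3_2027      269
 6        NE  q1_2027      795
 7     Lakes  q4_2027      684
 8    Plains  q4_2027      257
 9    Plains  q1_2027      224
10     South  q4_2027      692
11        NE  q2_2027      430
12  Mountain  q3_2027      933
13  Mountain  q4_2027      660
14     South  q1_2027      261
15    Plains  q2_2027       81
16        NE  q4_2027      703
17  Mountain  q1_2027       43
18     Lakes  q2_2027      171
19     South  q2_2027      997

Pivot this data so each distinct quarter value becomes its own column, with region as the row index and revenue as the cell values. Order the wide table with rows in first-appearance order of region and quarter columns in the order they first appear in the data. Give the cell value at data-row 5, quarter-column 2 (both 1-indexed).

43

With rows in first-appearance order of region, row 5 is region=Mountain. quarter columns in first-appearance order: q3_2027, q1_2027, q2_2027, q4_2027; column 2 is q1_2027.
Long rows with region=Mountain, quarter=q1_2027: revenue = 43.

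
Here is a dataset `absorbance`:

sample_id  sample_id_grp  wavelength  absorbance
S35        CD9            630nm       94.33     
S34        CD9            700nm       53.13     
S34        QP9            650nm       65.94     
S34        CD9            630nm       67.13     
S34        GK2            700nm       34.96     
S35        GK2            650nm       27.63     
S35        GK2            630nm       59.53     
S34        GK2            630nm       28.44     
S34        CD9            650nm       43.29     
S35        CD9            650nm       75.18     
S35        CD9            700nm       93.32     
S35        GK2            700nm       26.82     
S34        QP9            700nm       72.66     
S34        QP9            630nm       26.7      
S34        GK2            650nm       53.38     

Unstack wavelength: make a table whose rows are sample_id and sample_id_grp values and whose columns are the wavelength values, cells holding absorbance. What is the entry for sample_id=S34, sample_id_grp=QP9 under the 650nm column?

Wide layout: rows indexed by sample_id and sample_id_grp, columns are the 3 distinct wavelength values (630nm, 700nm, 650nm).
Cell (sample_id=S34, sample_id_grp=QP9, wavelength=650nm) draws from the long row where sample_id=S34, sample_id_grp=QP9 and wavelength=650nm, which has absorbance=65.94.

65.94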